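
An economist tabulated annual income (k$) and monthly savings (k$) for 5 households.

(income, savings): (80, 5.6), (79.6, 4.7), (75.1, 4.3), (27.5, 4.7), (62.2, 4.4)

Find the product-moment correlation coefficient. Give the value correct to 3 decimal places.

0.228

n = 5, Σx = 324.4, Σy = 23.7, Σx² = 23001.26, Σy² = 113.39, Σxy = 1547.98
nΣxy − ΣxΣy = 7739.9 − 7688.28 = 51.62
nΣx² − (Σx)² = 115006.3 − 105235.36 = 9770.94; nΣy² − (Σy)² = 566.95 − 561.69 = 5.26
r = 51.62 / √(9770.94 × 5.26) = 51.62 / 226.7050 ≈ 0.228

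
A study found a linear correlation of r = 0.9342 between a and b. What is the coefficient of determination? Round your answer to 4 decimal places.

0.8727

r² = (0.9342)² = 0.8727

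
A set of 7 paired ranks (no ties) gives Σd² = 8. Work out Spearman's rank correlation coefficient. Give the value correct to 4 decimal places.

ρ = 1 − 6Σd² / [n(n²−1)] = 1 − 6×8 / (7×48)
  = 1 − 48/336 = 1 − 0.14286 ≈ 0.8571

0.8571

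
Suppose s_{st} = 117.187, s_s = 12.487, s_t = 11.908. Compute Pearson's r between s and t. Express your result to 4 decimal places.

r = Cov(s,t) / (s_s · s_t) = 117.187 / (12.487 × 11.908)
  = 117.187 / 148.6952 ≈ 0.7881

0.7881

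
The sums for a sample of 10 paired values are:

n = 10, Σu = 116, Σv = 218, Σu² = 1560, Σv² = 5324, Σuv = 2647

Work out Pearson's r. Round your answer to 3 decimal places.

0.338

r = (nΣuv − ΣuΣv) / √[(nΣu² − (Σu)²)(nΣv² − (Σv)²)]
Numerator: 10×2647 − 116×218 = 1182
Denominator: √[(15600 − 13456)(53240 − 47524)] = √[2144 × 5716] = 3500.7291
r = 1182 / 3500.7291 ≈ 0.338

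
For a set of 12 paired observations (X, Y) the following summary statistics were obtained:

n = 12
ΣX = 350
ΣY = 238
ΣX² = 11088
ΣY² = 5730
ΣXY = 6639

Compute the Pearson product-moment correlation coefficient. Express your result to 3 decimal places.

r = (nΣXY − ΣXΣY) / √[(nΣX² − (ΣX)²)(nΣY² − (ΣY)²)]
Numerator: 12×6639 − 350×238 = -3632
Denominator: √[(133056 − 122500)(68760 − 56644)] = √[10556 × 12116] = 11309.1333
r = -3632 / 11309.1333 ≈ -0.321

-0.321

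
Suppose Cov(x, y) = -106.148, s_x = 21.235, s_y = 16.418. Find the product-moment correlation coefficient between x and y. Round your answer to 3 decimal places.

-0.304

r = Cov(x,y) / (s_x · s_y) = -106.148 / (21.235 × 16.418)
  = -106.148 / 348.6362 ≈ -0.304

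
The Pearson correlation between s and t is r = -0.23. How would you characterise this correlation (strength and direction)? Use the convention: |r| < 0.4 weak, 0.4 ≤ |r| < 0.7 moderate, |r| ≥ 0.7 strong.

r = -0.23 < 0 so the relationship is negative.
|r| = 0.23, which falls in the weak range.

weak negative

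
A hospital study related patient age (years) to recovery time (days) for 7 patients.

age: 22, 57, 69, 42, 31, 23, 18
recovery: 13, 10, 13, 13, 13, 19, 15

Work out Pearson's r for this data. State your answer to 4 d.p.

-0.5740

n = 7, Σx = 262, Σy = 96, Σx² = 12072, Σy² = 1362, Σxy = 3409
nΣxy − ΣxΣy = 23863 − 25152 = -1289
nΣx² − (Σx)² = 84504 − 68644 = 15860; nΣy² − (Σy)² = 9534 − 9216 = 318
r = -1289 / √(15860 × 318) = -1289 / 2245.7694 ≈ -0.5740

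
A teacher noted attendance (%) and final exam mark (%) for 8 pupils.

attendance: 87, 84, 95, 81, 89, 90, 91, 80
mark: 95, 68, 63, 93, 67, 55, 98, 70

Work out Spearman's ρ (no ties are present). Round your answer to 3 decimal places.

Rank attendance: 4, 3, 8, 2, 5, 6, 7, 1
Rank mark: 7, 4, 2, 6, 3, 1, 8, 5
d = rank(attendance) − rank(mark): -3, -1, 6, -4, 2, 5, -1, -4; Σd² = 108
ρ = 1 − 6Σd² / [n(n²−1)] = 1 − 6×108 / (8×63) = 1 − 648/504 ≈ -0.286

-0.286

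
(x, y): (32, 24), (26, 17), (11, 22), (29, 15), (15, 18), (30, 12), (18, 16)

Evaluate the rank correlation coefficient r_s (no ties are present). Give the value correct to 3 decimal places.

-0.214

Rank x: 7, 4, 1, 5, 2, 6, 3
Rank y: 7, 4, 6, 2, 5, 1, 3
d = rank(x) − rank(y): 0, 0, -5, 3, -3, 5, 0; Σd² = 68
ρ = 1 − 6Σd² / [n(n²−1)] = 1 − 6×68 / (7×48) = 1 − 408/336 ≈ -0.214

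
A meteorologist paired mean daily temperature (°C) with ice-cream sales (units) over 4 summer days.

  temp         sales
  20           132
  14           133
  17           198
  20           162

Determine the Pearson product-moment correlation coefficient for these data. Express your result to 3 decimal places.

0.053

n = 4, Σx = 71, Σy = 625, Σx² = 1285, Σy² = 100561, Σxy = 11108
nΣxy − ΣxΣy = 44432 − 44375 = 57
nΣx² − (Σx)² = 5140 − 5041 = 99; nΣy² − (Σy)² = 402244 − 390625 = 11619
r = 57 / √(99 × 11619) = 57 / 1072.5115 ≈ 0.053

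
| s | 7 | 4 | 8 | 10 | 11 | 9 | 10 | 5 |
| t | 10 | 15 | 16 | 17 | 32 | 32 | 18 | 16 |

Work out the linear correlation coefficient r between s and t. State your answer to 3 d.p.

n = 8, Σs = 64, Σt = 156, Σs² = 556, Σt² = 3498, Σst = 1328
nΣst − ΣsΣt = 10624 − 9984 = 640
nΣs² − (Σs)² = 4448 − 4096 = 352; nΣt² − (Σt)² = 27984 − 24336 = 3648
r = 640 / √(352 × 3648) = 640 / 1133.1796 ≈ 0.565

0.565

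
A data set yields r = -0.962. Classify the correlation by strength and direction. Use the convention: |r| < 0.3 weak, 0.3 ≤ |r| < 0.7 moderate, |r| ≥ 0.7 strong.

strong negative

r = -0.962 < 0 so the relationship is negative.
|r| = 0.962, which falls in the strong range.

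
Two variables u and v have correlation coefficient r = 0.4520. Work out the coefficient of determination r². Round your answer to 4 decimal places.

0.2043

r² = (0.4520)² = 0.2043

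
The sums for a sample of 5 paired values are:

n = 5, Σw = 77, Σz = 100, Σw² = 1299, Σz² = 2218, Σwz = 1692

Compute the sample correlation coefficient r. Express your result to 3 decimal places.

0.968

r = (nΣwz − ΣwΣz) / √[(nΣw² − (Σw)²)(nΣz² − (Σz)²)]
Numerator: 5×1692 − 77×100 = 760
Denominator: √[(6495 − 5929)(11090 − 10000)] = √[566 × 1090] = 785.4553
r = 760 / 785.4553 ≈ 0.968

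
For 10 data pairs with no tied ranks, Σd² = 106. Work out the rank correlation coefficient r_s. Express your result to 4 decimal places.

0.3576

ρ = 1 − 6Σd² / [n(n²−1)] = 1 − 6×106 / (10×99)
  = 1 − 636/990 = 1 − 0.64242 ≈ 0.3576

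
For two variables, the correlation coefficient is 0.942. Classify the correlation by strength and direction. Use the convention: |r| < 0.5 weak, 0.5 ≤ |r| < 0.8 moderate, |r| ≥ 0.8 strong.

strong positive

r = 0.942 > 0 so the relationship is positive.
|r| = 0.942, which falls in the strong range.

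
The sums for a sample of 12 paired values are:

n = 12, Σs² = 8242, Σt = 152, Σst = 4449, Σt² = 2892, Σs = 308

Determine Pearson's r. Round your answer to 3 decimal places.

0.960

r = (nΣst − ΣsΣt) / √[(nΣs² − (Σs)²)(nΣt² − (Σt)²)]
Numerator: 12×4449 − 308×152 = 6572
Denominator: √[(98904 − 94864)(34704 − 23104)] = √[4040 × 11600] = 6845.7286
r = 6572 / 6845.7286 ≈ 0.960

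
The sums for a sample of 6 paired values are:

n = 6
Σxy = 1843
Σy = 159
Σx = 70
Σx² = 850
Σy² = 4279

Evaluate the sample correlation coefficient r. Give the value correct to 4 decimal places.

-0.2568

r = (nΣxy − ΣxΣy) / √[(nΣx² − (Σx)²)(nΣy² − (Σy)²)]
Numerator: 6×1843 − 70×159 = -72
Denominator: √[(5100 − 4900)(25674 − 25281)] = √[200 × 393] = 280.3569
r = -72 / 280.3569 ≈ -0.2568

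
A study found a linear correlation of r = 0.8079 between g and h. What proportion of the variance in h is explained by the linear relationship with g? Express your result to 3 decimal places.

r² = (0.8079)² = 0.653

0.653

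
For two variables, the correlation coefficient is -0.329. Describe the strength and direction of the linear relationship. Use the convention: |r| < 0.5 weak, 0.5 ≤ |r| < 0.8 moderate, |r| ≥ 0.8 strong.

r = -0.329 < 0 so the relationship is negative.
|r| = 0.329, which falls in the weak range.

weak negative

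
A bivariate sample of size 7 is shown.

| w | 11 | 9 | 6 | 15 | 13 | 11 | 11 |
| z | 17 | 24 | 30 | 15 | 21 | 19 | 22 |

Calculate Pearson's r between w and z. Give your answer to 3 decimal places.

n = 7, Σw = 76, Σz = 148, Σw² = 874, Σz² = 3276, Σwz = 1532
nΣwz − ΣwΣz = 10724 − 11248 = -524
nΣw² − (Σw)² = 6118 − 5776 = 342; nΣz² − (Σz)² = 22932 − 21904 = 1028
r = -524 / √(342 × 1028) = -524 / 592.9384 ≈ -0.884

-0.884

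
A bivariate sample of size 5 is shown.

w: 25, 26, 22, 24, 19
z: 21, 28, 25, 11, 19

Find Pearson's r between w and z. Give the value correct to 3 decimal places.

0.211

n = 5, Σw = 116, Σz = 104, Σw² = 2722, Σz² = 2332, Σwz = 2428
nΣwz − ΣwΣz = 12140 − 12064 = 76
nΣw² − (Σw)² = 13610 − 13456 = 154; nΣz² − (Σz)² = 11660 − 10816 = 844
r = 76 / √(154 × 844) = 76 / 360.5218 ≈ 0.211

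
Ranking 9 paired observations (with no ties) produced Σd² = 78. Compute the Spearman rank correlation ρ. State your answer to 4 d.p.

0.3500

ρ = 1 − 6Σd² / [n(n²−1)] = 1 − 6×78 / (9×80)
  = 1 − 468/720 = 1 − 0.65000 ≈ 0.3500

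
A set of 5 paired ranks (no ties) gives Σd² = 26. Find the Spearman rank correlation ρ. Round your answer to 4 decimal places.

ρ = 1 − 6Σd² / [n(n²−1)] = 1 − 6×26 / (5×24)
  = 1 − 156/120 = 1 − 1.30000 ≈ -0.3000

-0.3000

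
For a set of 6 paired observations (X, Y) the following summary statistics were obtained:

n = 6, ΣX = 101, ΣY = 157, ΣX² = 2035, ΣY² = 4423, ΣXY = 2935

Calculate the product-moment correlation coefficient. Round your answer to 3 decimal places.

0.900

r = (nΣXY − ΣXΣY) / √[(nΣX² − (ΣX)²)(nΣY² − (ΣY)²)]
Numerator: 6×2935 − 101×157 = 1753
Denominator: √[(12210 − 10201)(26538 − 24649)] = √[2009 × 1889] = 1948.0762
r = 1753 / 1948.0762 ≈ 0.900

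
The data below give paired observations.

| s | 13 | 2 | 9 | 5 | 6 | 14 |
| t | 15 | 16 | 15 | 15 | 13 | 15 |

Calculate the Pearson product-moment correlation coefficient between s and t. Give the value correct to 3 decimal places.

-0.079

n = 6, Σs = 49, Σt = 89, Σs² = 511, Σt² = 1325, Σst = 725
nΣst − ΣsΣt = 4350 − 4361 = -11
nΣs² − (Σs)² = 3066 − 2401 = 665; nΣt² − (Σt)² = 7950 − 7921 = 29
r = -11 / √(665 × 29) = -11 / 138.8704 ≈ -0.079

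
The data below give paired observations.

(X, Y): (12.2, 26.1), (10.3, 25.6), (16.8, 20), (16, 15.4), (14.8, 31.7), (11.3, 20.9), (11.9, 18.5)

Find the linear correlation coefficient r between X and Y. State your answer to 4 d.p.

n = 7, ΣX = 93.3, ΣY = 158.2, ΣX² = 1281.51, ΣY² = 3757.68, ΣXY = 2089.98
nΣXY − ΣXΣY = 14629.86 − 14760.06 = -130.2
nΣX² − (ΣX)² = 8970.57 − 8704.89 = 265.68; nΣY² − (ΣY)² = 26303.76 − 25027.24 = 1276.52
r = -130.2 / √(265.68 × 1276.52) = -130.2 / 582.3623 ≈ -0.2236

-0.2236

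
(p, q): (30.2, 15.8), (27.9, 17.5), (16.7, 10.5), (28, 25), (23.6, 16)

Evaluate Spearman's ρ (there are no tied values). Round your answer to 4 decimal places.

0.4000

Rank p: 5, 3, 1, 4, 2
Rank q: 2, 4, 1, 5, 3
d = rank(p) − rank(q): 3, -1, 0, -1, -1; Σd² = 12
ρ = 1 − 6Σd² / [n(n²−1)] = 1 − 6×12 / (5×24) = 1 − 72/120 ≈ 0.4000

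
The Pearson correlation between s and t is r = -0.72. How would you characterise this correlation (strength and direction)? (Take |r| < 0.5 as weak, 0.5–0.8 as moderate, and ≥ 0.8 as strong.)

moderate negative

r = -0.72 < 0 so the relationship is negative.
|r| = 0.72, which falls in the moderate range.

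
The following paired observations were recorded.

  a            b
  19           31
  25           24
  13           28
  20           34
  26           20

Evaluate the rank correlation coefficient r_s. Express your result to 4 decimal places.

Rank a: 2, 4, 1, 3, 5
Rank b: 4, 2, 3, 5, 1
d = rank(a) − rank(b): -2, 2, -2, -2, 4; Σd² = 32
ρ = 1 − 6Σd² / [n(n²−1)] = 1 − 6×32 / (5×24) = 1 − 192/120 ≈ -0.6000

-0.6000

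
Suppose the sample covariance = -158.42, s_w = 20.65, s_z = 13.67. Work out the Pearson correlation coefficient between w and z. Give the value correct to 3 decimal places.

r = Cov(w,z) / (s_w · s_z) = -158.42 / (20.65 × 13.67)
  = -158.42 / 282.2855 ≈ -0.561

-0.561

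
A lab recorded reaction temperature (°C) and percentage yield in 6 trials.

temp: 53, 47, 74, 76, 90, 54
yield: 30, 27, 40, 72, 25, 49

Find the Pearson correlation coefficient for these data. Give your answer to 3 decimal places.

0.153

n = 6, Σx = 394, Σy = 243, Σx² = 27286, Σy² = 11439, Σxy = 16187
nΣxy − ΣxΣy = 97122 − 95742 = 1380
nΣx² − (Σx)² = 163716 − 155236 = 8480; nΣy² − (Σy)² = 68634 − 59049 = 9585
r = 1380 / √(8480 × 9585) = 1380 / 9015.5865 ≈ 0.153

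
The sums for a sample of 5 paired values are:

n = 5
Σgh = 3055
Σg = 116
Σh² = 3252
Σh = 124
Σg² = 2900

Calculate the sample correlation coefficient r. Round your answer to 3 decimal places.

0.927

r = (nΣgh − ΣgΣh) / √[(nΣg² − (Σg)²)(nΣh² − (Σh)²)]
Numerator: 5×3055 − 116×124 = 891
Denominator: √[(14500 − 13456)(16260 − 15376)] = √[1044 × 884] = 960.6748
r = 891 / 960.6748 ≈ 0.927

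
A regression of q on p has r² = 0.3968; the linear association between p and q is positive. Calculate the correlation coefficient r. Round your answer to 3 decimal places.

|r| = √0.3968 = 0.630
The association is positive, so r = 0.630.

0.630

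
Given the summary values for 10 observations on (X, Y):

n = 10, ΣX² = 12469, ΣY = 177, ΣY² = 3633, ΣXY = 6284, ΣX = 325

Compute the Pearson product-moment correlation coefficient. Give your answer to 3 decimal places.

0.544

r = (nΣXY − ΣXΣY) / √[(nΣX² − (ΣX)²)(nΣY² − (ΣY)²)]
Numerator: 10×6284 − 325×177 = 5315
Denominator: √[(124690 − 105625)(36330 − 31329)] = √[19065 × 5001] = 9764.4286
r = 5315 / 9764.4286 ≈ 0.544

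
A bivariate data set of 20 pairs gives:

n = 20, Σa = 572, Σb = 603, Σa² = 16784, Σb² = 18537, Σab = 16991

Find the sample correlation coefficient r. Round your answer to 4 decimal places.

r = (nΣab − ΣaΣb) / √[(nΣa² − (Σa)²)(nΣb² − (Σb)²)]
Numerator: 20×16991 − 572×603 = -5096
Denominator: √[(335680 − 327184)(370740 − 363609)] = √[8496 × 7131] = 7783.6351
r = -5096 / 7783.6351 ≈ -0.6547

-0.6547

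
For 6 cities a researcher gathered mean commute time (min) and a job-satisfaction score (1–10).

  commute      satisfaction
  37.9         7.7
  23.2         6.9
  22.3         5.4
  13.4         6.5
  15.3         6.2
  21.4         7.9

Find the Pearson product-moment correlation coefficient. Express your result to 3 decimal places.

0.492

n = 6, Σx = 133.5, Σy = 40.6, Σx² = 3343.55, Σy² = 279.16, Σxy = 923.35
nΣxy − ΣxΣy = 5540.1 − 5420.1 = 120
nΣx² − (Σx)² = 20061.3 − 17822.25 = 2239.05; nΣy² − (Σy)² = 1674.96 − 1648.36 = 26.6
r = 120 / √(2239.05 × 26.6) = 120 / 244.0466 ≈ 0.492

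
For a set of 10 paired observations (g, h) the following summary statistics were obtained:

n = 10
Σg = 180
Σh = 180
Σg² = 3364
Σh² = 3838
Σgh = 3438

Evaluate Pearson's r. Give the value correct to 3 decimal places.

r = (nΣgh − ΣgΣh) / √[(nΣg² − (Σg)²)(nΣh² − (Σh)²)]
Numerator: 10×3438 − 180×180 = 1980
Denominator: √[(33640 − 32400)(38380 − 32400)] = √[1240 × 5980] = 2723.0865
r = 1980 / 2723.0865 ≈ 0.727

0.727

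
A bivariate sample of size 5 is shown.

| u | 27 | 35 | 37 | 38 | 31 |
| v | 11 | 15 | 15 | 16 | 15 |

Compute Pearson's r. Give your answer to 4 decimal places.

n = 5, Σu = 168, Σv = 72, Σu² = 5728, Σv² = 1052, Σuv = 2450
nΣuv − ΣuΣv = 12250 − 12096 = 154
nΣu² − (Σu)² = 28640 − 28224 = 416; nΣv² − (Σv)² = 5260 − 5184 = 76
r = 154 / √(416 × 76) = 154 / 177.8089 ≈ 0.8661

0.8661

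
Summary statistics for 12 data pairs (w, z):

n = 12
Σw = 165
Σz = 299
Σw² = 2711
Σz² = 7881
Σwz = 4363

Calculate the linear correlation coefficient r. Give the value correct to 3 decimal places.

0.577

r = (nΣwz − ΣwΣz) / √[(nΣw² − (Σw)²)(nΣz² − (Σz)²)]
Numerator: 12×4363 − 165×299 = 3021
Denominator: √[(32532 − 27225)(94572 − 89401)] = √[5307 × 5171] = 5238.5587
r = 3021 / 5238.5587 ≈ 0.577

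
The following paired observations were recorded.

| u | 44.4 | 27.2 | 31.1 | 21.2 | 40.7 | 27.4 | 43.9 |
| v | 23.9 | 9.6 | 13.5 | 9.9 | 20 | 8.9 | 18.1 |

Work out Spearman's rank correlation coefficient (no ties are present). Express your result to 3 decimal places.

0.821

Rank u: 7, 2, 4, 1, 5, 3, 6
Rank v: 7, 2, 4, 3, 6, 1, 5
d = rank(u) − rank(v): 0, 0, 0, -2, -1, 2, 1; Σd² = 10
ρ = 1 − 6Σd² / [n(n²−1)] = 1 − 6×10 / (7×48) = 1 − 60/336 ≈ 0.821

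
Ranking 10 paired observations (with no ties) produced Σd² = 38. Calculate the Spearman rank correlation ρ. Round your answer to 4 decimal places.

0.7697

ρ = 1 − 6Σd² / [n(n²−1)] = 1 − 6×38 / (10×99)
  = 1 − 228/990 = 1 − 0.23030 ≈ 0.7697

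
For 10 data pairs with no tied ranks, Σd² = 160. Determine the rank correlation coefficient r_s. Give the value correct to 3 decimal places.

0.030

ρ = 1 − 6Σd² / [n(n²−1)] = 1 − 6×160 / (10×99)
  = 1 − 960/990 = 1 − 0.9697 ≈ 0.030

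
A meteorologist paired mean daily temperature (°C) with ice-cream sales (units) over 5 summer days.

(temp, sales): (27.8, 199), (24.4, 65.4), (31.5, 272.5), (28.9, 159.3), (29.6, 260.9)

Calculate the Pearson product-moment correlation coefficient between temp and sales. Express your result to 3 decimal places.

0.924

n = 5, Σx = 142.2, Σy = 957.1, Σx² = 4071.82, Σy² = 211579.71, Σxy = 28038.12
nΣxy − ΣxΣy = 140190.6 − 136099.62 = 4090.98
nΣx² − (Σx)² = 20359.1 − 20220.84 = 138.26; nΣy² − (Σy)² = 1057898.55 − 916040.41 = 141858.14
r = 4090.98 / √(138.26 × 141858.14) = 4090.98 / 4428.6913 ≈ 0.924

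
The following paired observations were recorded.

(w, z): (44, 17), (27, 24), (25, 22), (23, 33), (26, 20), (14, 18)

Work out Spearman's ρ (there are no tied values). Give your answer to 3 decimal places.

-0.257

Rank w: 6, 5, 3, 2, 4, 1
Rank z: 1, 5, 4, 6, 3, 2
d = rank(w) − rank(z): 5, 0, -1, -4, 1, -1; Σd² = 44
ρ = 1 − 6Σd² / [n(n²−1)] = 1 − 6×44 / (6×35) = 1 − 264/210 ≈ -0.257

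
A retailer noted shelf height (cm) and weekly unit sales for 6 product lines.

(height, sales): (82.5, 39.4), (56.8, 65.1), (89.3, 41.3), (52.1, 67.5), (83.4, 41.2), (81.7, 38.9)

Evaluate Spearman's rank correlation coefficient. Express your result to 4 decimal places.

Rank height: 4, 2, 6, 1, 5, 3
Rank sales: 2, 5, 4, 6, 3, 1
d = rank(height) − rank(sales): 2, -3, 2, -5, 2, 2; Σd² = 50
ρ = 1 − 6Σd² / [n(n²−1)] = 1 − 6×50 / (6×35) = 1 − 300/210 ≈ -0.4286

-0.4286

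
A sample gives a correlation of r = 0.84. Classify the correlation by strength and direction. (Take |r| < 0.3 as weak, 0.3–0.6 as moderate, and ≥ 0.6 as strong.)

r = 0.84 > 0 so the relationship is positive.
|r| = 0.84, which falls in the strong range.

strong positive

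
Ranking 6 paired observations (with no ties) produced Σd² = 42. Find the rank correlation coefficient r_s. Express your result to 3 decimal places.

-0.200

ρ = 1 − 6Σd² / [n(n²−1)] = 1 − 6×42 / (6×35)
  = 1 − 252/210 = 1 − 1.2000 ≈ -0.200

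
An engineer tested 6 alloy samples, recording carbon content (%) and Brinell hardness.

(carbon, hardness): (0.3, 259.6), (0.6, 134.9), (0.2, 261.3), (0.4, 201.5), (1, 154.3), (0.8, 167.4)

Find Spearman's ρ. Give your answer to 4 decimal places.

Rank carbon: 2, 4, 1, 3, 6, 5
Rank hardness: 5, 1, 6, 4, 2, 3
d = rank(carbon) − rank(hardness): -3, 3, -5, -1, 4, 2; Σd² = 64
ρ = 1 − 6Σd² / [n(n²−1)] = 1 − 6×64 / (6×35) = 1 − 384/210 ≈ -0.8286

-0.8286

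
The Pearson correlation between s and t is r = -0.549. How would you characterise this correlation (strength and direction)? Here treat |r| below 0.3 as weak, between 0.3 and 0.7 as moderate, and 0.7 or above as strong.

r = -0.549 < 0 so the relationship is negative.
|r| = 0.549, which falls in the moderate range.

moderate negative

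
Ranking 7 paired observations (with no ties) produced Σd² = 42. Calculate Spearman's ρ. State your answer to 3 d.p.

0.250

ρ = 1 − 6Σd² / [n(n²−1)] = 1 − 6×42 / (7×48)
  = 1 − 252/336 = 1 − 0.7500 ≈ 0.250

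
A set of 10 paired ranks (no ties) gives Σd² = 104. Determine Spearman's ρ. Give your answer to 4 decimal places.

ρ = 1 − 6Σd² / [n(n²−1)] = 1 − 6×104 / (10×99)
  = 1 − 624/990 = 1 − 0.63030 ≈ 0.3697

0.3697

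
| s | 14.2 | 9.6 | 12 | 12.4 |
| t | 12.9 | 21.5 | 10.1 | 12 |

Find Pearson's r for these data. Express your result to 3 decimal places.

n = 4, Σs = 48.2, Σt = 56.5, Σs² = 591.56, Σt² = 874.67, Σst = 659.58
nΣst − ΣsΣt = 2638.32 − 2723.3 = -84.98
nΣs² − (Σs)² = 2366.24 − 2323.24 = 43; nΣt² − (Σt)² = 3498.68 − 3192.25 = 306.43
r = -84.98 / √(43 × 306.43) = -84.98 / 114.7889 ≈ -0.740

-0.740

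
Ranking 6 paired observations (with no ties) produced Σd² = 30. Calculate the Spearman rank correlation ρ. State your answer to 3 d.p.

ρ = 1 − 6Σd² / [n(n²−1)] = 1 − 6×30 / (6×35)
  = 1 − 180/210 = 1 − 0.8571 ≈ 0.143

0.143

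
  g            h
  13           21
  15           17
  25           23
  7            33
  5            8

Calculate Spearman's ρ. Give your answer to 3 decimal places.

0.300

Rank g: 3, 4, 5, 2, 1
Rank h: 3, 2, 4, 5, 1
d = rank(g) − rank(h): 0, 2, 1, -3, 0; Σd² = 14
ρ = 1 − 6Σd² / [n(n²−1)] = 1 − 6×14 / (5×24) = 1 − 84/120 ≈ 0.300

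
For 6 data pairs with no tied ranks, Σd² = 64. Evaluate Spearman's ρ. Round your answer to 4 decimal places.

ρ = 1 − 6Σd² / [n(n²−1)] = 1 − 6×64 / (6×35)
  = 1 − 384/210 = 1 − 1.82857 ≈ -0.8286

-0.8286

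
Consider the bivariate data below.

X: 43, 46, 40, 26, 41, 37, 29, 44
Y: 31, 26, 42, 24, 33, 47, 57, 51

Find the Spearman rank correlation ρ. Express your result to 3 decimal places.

-0.095

Rank X: 6, 8, 4, 1, 5, 3, 2, 7
Rank Y: 3, 2, 5, 1, 4, 6, 8, 7
d = rank(X) − rank(Y): 3, 6, -1, 0, 1, -3, -6, 0; Σd² = 92
ρ = 1 − 6Σd² / [n(n²−1)] = 1 − 6×92 / (8×63) = 1 − 552/504 ≈ -0.095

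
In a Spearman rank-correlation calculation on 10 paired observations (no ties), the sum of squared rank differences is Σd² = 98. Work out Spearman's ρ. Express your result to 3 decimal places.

ρ = 1 − 6Σd² / [n(n²−1)] = 1 − 6×98 / (10×99)
  = 1 − 588/990 = 1 − 0.5939 ≈ 0.406

0.406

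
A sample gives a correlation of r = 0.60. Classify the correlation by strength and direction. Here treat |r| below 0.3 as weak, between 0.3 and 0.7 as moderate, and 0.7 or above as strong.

moderate positive

r = 0.60 > 0 so the relationship is positive.
|r| = 0.60, which falls in the moderate range.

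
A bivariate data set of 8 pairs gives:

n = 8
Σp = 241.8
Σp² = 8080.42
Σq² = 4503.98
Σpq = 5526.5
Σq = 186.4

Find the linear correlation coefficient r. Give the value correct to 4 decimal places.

r = (nΣpq − ΣpΣq) / √[(nΣp² − (Σp)²)(nΣq² − (Σq)²)]
Numerator: 8×5526.5 − 241.8×186.4 = -859.52
Denominator: √[(64643.36 − 58467.24)(36031.84 − 34744.96)] = √[6176.12 × 1286.88] = 2819.2065
r = -859.52 / 2819.2065 ≈ -0.3049

-0.3049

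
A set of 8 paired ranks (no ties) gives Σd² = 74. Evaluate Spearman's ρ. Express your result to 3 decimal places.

0.119

ρ = 1 − 6Σd² / [n(n²−1)] = 1 − 6×74 / (8×63)
  = 1 − 444/504 = 1 − 0.8810 ≈ 0.119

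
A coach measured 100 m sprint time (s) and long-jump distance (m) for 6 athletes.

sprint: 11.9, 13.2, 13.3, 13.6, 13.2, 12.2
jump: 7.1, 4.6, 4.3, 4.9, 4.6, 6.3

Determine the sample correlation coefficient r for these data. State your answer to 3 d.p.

n = 6, Σx = 77.4, Σy = 31.8, Σx² = 1000.78, Σy² = 174.92, Σxy = 406.62
nΣxy − ΣxΣy = 2439.72 − 2461.32 = -21.6
nΣx² − (Σx)² = 6004.68 − 5990.76 = 13.92; nΣy² − (Σy)² = 1049.52 − 1011.24 = 38.28
r = -21.6 / √(13.92 × 38.28) = -21.6 / 23.0837 ≈ -0.936

-0.936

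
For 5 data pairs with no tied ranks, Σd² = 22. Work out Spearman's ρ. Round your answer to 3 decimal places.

ρ = 1 − 6Σd² / [n(n²−1)] = 1 − 6×22 / (5×24)
  = 1 − 132/120 = 1 − 1.1000 ≈ -0.100

-0.100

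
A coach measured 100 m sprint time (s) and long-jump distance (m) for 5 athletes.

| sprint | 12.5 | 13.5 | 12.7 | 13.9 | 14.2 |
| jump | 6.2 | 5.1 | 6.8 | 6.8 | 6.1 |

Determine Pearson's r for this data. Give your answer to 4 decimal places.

n = 5, Σx = 66.8, Σy = 31, Σx² = 894.64, Σy² = 194.14, Σxy = 413.85
nΣxy − ΣxΣy = 2069.25 − 2070.8 = -1.55
nΣx² − (Σx)² = 4473.2 − 4462.24 = 10.96; nΣy² − (Σy)² = 970.7 − 961 = 9.7
r = -1.55 / √(10.96 × 9.7) = -1.55 / 10.3108 ≈ -0.1503

-0.1503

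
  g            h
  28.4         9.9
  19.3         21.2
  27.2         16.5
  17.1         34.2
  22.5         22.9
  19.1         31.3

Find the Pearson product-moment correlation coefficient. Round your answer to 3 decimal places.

n = 6, Σg = 133.6, Σh = 136, Σg² = 3082.36, Σh² = 3493.44, Σgh = 2837.02
nΣgh − ΣgΣh = 17022.12 − 18169.6 = -1147.48
nΣg² − (Σg)² = 18494.16 − 17848.96 = 645.2; nΣh² − (Σh)² = 20960.64 − 18496 = 2464.64
r = -1147.48 / √(645.2 × 2464.64) = -1147.48 / 1261.0257 ≈ -0.910

-0.910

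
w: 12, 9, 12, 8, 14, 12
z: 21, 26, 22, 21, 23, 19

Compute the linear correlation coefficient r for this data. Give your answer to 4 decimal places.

n = 6, Σw = 67, Σz = 132, Σw² = 773, Σz² = 2932, Σwz = 1468
nΣwz − ΣwΣz = 8808 − 8844 = -36
nΣw² − (Σw)² = 4638 − 4489 = 149; nΣz² − (Σz)² = 17592 − 17424 = 168
r = -36 / √(149 × 168) = -36 / 158.2150 ≈ -0.2275

-0.2275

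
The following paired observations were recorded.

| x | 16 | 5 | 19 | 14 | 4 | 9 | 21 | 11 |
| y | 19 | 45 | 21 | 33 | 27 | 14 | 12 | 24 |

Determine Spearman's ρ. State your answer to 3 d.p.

Rank x: 6, 2, 7, 5, 1, 3, 8, 4
Rank y: 3, 8, 4, 7, 6, 2, 1, 5
d = rank(x) − rank(y): 3, -6, 3, -2, -5, 1, 7, -1; Σd² = 134
ρ = 1 − 6Σd² / [n(n²−1)] = 1 − 6×134 / (8×63) = 1 − 804/504 ≈ -0.595

-0.595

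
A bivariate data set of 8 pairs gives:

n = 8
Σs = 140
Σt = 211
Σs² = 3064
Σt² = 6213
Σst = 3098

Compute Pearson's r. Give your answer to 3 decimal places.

-0.943

r = (nΣst − ΣsΣt) / √[(nΣs² − (Σs)²)(nΣt² − (Σt)²)]
Numerator: 8×3098 − 140×211 = -4756
Denominator: √[(24512 − 19600)(49704 − 44521)] = √[4912 × 5183] = 5045.6809
r = -4756 / 5045.6809 ≈ -0.943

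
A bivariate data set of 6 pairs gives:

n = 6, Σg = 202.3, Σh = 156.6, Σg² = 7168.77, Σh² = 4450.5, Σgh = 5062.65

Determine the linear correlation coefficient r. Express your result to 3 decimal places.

-0.612

r = (nΣgh − ΣgΣh) / √[(nΣg² − (Σg)²)(nΣh² − (Σh)²)]
Numerator: 6×5062.65 − 202.3×156.6 = -1304.28
Denominator: √[(43012.62 − 40925.29)(26703 − 24523.56)] = √[2087.33 × 2179.44] = 2132.8878
r = -1304.28 / 2132.8878 ≈ -0.612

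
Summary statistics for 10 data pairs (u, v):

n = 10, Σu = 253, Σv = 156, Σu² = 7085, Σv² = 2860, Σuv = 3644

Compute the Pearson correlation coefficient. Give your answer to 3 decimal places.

r = (nΣuv − ΣuΣv) / √[(nΣu² − (Σu)²)(nΣv² − (Σv)²)]
Numerator: 10×3644 − 253×156 = -3028
Denominator: √[(70850 − 64009)(28600 − 24336)] = √[6841 × 4264] = 5400.9281
r = -3028 / 5400.9281 ≈ -0.561

-0.561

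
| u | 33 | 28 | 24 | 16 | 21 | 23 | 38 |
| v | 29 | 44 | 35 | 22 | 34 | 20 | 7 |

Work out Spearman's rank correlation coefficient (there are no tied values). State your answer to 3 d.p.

Rank u: 6, 5, 4, 1, 2, 3, 7
Rank v: 4, 7, 6, 3, 5, 2, 1
d = rank(u) − rank(v): 2, -2, -2, -2, -3, 1, 6; Σd² = 62
ρ = 1 − 6Σd² / [n(n²−1)] = 1 − 6×62 / (7×48) = 1 − 372/336 ≈ -0.107

-0.107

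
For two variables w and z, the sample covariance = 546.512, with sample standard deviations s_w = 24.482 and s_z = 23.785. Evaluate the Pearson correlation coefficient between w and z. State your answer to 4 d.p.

0.9385

r = Cov(w,z) / (s_w · s_z) = 546.512 / (24.482 × 23.785)
  = 546.512 / 582.3044 ≈ 0.9385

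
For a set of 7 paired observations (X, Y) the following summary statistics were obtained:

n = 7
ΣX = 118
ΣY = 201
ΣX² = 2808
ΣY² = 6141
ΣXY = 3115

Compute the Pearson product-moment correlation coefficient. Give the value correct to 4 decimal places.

-0.4969

r = (nΣXY − ΣXΣY) / √[(nΣX² − (ΣX)²)(nΣY² − (ΣY)²)]
Numerator: 7×3115 − 118×201 = -1913
Denominator: √[(19656 − 13924)(42987 − 40401)] = √[5732 × 2586] = 3850.0587
r = -1913 / 3850.0587 ≈ -0.4969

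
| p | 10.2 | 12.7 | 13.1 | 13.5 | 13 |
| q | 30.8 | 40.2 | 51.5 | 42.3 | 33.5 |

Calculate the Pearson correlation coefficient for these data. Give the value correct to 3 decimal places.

n = 5, Σp = 62.5, Σq = 198.3, Σp² = 788.19, Σq² = 8128.47, Σpq = 2505.9
nΣpq − ΣpΣq = 12529.5 − 12393.75 = 135.75
nΣp² − (Σp)² = 3940.95 − 3906.25 = 34.7; nΣq² − (Σq)² = 40642.35 − 39322.89 = 1319.46
r = 135.75 / √(34.7 × 1319.46) = 135.75 / 213.9749 ≈ 0.634

0.634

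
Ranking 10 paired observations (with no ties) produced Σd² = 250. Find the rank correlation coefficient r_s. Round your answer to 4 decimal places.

-0.5152

ρ = 1 − 6Σd² / [n(n²−1)] = 1 − 6×250 / (10×99)
  = 1 − 1500/990 = 1 − 1.51515 ≈ -0.5152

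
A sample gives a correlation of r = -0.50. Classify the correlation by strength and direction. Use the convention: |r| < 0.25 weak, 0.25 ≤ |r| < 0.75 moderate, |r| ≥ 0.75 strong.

r = -0.50 < 0 so the relationship is negative.
|r| = 0.50, which falls in the moderate range.

moderate negative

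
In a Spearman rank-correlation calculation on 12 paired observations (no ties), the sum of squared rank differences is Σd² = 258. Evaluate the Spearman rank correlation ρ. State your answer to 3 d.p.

ρ = 1 − 6Σd² / [n(n²−1)] = 1 − 6×258 / (12×143)
  = 1 − 1548/1716 = 1 − 0.9021 ≈ 0.098

0.098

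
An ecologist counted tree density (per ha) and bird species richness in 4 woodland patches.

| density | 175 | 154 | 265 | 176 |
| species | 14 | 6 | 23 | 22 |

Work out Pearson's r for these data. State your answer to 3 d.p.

0.705

n = 4, Σx = 770, Σy = 65, Σx² = 155542, Σy² = 1245, Σxy = 13341
nΣxy − ΣxΣy = 53364 − 50050 = 3314
nΣx² − (Σx)² = 622168 − 592900 = 29268; nΣy² − (Σy)² = 4980 − 4225 = 755
r = 3314 / √(29268 × 755) = 3314 / 4700.7808 ≈ 0.705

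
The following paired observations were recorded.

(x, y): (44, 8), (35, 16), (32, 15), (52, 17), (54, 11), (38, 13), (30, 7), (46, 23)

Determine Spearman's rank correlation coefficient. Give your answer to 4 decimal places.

0.3333

Rank x: 5, 3, 2, 7, 8, 4, 1, 6
Rank y: 2, 6, 5, 7, 3, 4, 1, 8
d = rank(x) − rank(y): 3, -3, -3, 0, 5, 0, 0, -2; Σd² = 56
ρ = 1 − 6Σd² / [n(n²−1)] = 1 − 6×56 / (8×63) = 1 − 336/504 ≈ 0.3333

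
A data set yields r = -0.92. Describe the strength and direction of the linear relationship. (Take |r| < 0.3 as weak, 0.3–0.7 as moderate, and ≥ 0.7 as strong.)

r = -0.92 < 0 so the relationship is negative.
|r| = 0.92, which falls in the strong range.

strong negative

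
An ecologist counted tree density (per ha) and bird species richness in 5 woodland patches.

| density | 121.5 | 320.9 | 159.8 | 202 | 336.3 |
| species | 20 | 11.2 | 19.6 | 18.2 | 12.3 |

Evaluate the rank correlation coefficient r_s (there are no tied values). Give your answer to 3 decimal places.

Rank density: 1, 4, 2, 3, 5
Rank species: 5, 1, 4, 3, 2
d = rank(density) − rank(species): -4, 3, -2, 0, 3; Σd² = 38
ρ = 1 − 6Σd² / [n(n²−1)] = 1 − 6×38 / (5×24) = 1 − 228/120 ≈ -0.900

-0.900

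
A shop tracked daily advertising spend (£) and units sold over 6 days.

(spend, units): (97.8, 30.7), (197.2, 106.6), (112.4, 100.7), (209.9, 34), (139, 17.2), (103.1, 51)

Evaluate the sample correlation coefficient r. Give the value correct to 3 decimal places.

0.151

n = 6, Σx = 859.4, Σy = 340.2, Σx² = 135095.06, Σy² = 26499.38, Σxy = 50128.16
nΣxy − ΣxΣy = 300768.96 − 292367.88 = 8401.08
nΣx² − (Σx)² = 810570.36 − 738568.36 = 72002; nΣy² − (Σy)² = 158996.28 − 115736.04 = 43260.24
r = 8401.08 / √(72002 × 43260.24) = 8401.08 / 55810.6065 ≈ 0.151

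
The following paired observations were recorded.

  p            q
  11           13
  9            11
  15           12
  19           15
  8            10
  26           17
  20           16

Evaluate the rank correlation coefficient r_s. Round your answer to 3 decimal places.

0.964

Rank p: 3, 2, 4, 5, 1, 7, 6
Rank q: 4, 2, 3, 5, 1, 7, 6
d = rank(p) − rank(q): -1, 0, 1, 0, 0, 0, 0; Σd² = 2
ρ = 1 − 6Σd² / [n(n²−1)] = 1 − 6×2 / (7×48) = 1 − 12/336 ≈ 0.964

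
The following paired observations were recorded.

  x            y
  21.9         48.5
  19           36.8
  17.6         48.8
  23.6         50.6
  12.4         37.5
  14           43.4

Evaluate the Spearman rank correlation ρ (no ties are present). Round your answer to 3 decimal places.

0.543

Rank x: 5, 4, 3, 6, 1, 2
Rank y: 4, 1, 5, 6, 2, 3
d = rank(x) − rank(y): 1, 3, -2, 0, -1, -1; Σd² = 16
ρ = 1 − 6Σd² / [n(n²−1)] = 1 − 6×16 / (6×35) = 1 − 96/210 ≈ 0.543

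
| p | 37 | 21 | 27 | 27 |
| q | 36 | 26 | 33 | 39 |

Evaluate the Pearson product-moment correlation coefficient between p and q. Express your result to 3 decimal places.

0.632

n = 4, Σp = 112, Σq = 134, Σp² = 3268, Σq² = 4582, Σpq = 3822
nΣpq − ΣpΣq = 15288 − 15008 = 280
nΣp² − (Σp)² = 13072 − 12544 = 528; nΣq² − (Σq)² = 18328 − 17956 = 372
r = 280 / √(528 × 372) = 280 / 443.1884 ≈ 0.632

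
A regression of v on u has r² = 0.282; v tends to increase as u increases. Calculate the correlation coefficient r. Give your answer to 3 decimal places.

|r| = √0.282 = 0.531
The association is positive, so r = 0.531.

0.531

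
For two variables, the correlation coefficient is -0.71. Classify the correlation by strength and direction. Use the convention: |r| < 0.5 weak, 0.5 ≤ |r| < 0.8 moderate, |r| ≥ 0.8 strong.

r = -0.71 < 0 so the relationship is negative.
|r| = 0.71, which falls in the moderate range.

moderate negative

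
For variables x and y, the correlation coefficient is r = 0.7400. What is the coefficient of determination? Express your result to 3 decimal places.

r² = (0.7400)² = 0.548

0.548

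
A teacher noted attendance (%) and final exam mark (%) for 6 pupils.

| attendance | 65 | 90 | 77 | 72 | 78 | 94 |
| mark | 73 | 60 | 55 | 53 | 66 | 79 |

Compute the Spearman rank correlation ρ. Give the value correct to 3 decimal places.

0.371

Rank attendance: 1, 5, 3, 2, 4, 6
Rank mark: 5, 3, 2, 1, 4, 6
d = rank(attendance) − rank(mark): -4, 2, 1, 1, 0, 0; Σd² = 22
ρ = 1 − 6Σd² / [n(n²−1)] = 1 − 6×22 / (6×35) = 1 − 132/210 ≈ 0.371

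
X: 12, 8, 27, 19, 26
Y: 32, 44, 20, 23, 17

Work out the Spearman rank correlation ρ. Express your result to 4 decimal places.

-0.9000

Rank X: 2, 1, 5, 3, 4
Rank Y: 4, 5, 2, 3, 1
d = rank(X) − rank(Y): -2, -4, 3, 0, 3; Σd² = 38
ρ = 1 − 6Σd² / [n(n²−1)] = 1 − 6×38 / (5×24) = 1 − 228/120 ≈ -0.9000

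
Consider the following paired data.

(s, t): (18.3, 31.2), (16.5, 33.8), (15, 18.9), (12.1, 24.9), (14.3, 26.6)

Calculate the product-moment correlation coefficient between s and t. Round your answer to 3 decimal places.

0.562

n = 5, Σs = 76.2, Σt = 135.4, Σs² = 1183.04, Σt² = 3800.66, Σst = 2093.83
nΣst − ΣsΣt = 10469.15 − 10317.48 = 151.67
nΣs² − (Σs)² = 5915.2 − 5806.44 = 108.76; nΣt² − (Σt)² = 19003.3 − 18333.16 = 670.14
r = 151.67 / √(108.76 × 670.14) = 151.67 / 269.9712 ≈ 0.562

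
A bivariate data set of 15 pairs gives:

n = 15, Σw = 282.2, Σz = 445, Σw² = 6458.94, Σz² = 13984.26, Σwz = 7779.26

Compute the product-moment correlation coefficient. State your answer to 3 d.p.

r = (nΣwz − ΣwΣz) / √[(nΣw² − (Σw)²)(nΣz² − (Σz)²)]
Numerator: 15×7779.26 − 282.2×445 = -8890.1
Denominator: √[(96884.1 − 79636.84)(209763.9 − 198025)] = √[17247.26 × 11738.9] = 14228.9796
r = -8890.1 / 14228.9796 ≈ -0.625

-0.625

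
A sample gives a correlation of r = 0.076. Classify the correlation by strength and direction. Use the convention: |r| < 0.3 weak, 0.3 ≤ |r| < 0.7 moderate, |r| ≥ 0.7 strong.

r = 0.076 > 0 so the relationship is positive.
|r| = 0.076, which falls in the weak range.

weak positive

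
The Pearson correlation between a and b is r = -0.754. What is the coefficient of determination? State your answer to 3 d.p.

0.569

r² = (-0.754)² = 0.569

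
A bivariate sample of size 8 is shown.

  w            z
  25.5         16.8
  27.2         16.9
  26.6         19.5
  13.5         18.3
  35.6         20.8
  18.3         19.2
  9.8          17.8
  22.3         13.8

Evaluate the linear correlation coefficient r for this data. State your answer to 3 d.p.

n = 8, Σw = 178.8, Σz = 143.1, Σw² = 4475.48, Σz² = 2591.55, Σwz = 3227.85
nΣwz − ΣwΣz = 25822.8 − 25586.28 = 236.52
nΣw² − (Σw)² = 35803.84 − 31969.44 = 3834.4; nΣz² − (Σz)² = 20732.4 − 20477.61 = 254.79
r = 236.52 / √(3834.4 × 254.79) = 236.52 / 988.4163 ≈ 0.239

0.239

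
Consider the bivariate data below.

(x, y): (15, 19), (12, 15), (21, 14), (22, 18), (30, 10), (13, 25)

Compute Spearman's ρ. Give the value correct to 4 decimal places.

Rank x: 3, 1, 4, 5, 6, 2
Rank y: 5, 3, 2, 4, 1, 6
d = rank(x) − rank(y): -2, -2, 2, 1, 5, -4; Σd² = 54
ρ = 1 − 6Σd² / [n(n²−1)] = 1 − 6×54 / (6×35) = 1 − 324/210 ≈ -0.5429

-0.5429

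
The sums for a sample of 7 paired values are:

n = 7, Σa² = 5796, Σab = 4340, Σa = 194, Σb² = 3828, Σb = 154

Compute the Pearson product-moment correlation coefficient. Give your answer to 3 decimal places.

r = (nΣab − ΣaΣb) / √[(nΣa² − (Σa)²)(nΣb² − (Σb)²)]
Numerator: 7×4340 − 194×154 = 504
Denominator: √[(40572 − 37636)(26796 − 23716)] = √[2936 × 3080] = 3007.1382
r = 504 / 3007.1382 ≈ 0.168

0.168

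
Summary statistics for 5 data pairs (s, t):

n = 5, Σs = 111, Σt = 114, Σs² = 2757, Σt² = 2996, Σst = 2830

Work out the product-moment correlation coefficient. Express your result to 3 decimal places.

0.878

r = (nΣst − ΣsΣt) / √[(nΣs² − (Σs)²)(nΣt² − (Σt)²)]
Numerator: 5×2830 − 111×114 = 1496
Denominator: √[(13785 − 12321)(14980 − 12996)] = √[1464 × 1984] = 1704.2817
r = 1496 / 1704.2817 ≈ 0.878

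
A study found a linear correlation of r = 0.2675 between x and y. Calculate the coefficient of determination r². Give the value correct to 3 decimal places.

r² = (0.2675)² = 0.072

0.072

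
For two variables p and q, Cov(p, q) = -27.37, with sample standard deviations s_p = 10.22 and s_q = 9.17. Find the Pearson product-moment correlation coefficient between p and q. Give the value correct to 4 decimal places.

r = Cov(p,q) / (s_p · s_q) = -27.37 / (10.22 × 9.17)
  = -27.37 / 93.7174 ≈ -0.2920

-0.2920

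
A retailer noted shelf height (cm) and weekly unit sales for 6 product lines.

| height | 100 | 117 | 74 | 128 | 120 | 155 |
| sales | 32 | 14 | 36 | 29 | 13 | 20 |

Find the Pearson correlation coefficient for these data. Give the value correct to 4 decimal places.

-0.5929

n = 6, Σx = 694, Σy = 144, Σx² = 83974, Σy² = 3926, Σxy = 15874
nΣxy − ΣxΣy = 95244 − 99936 = -4692
nΣx² − (Σx)² = 503844 − 481636 = 22208; nΣy² − (Σy)² = 23556 − 20736 = 2820
r = -4692 / √(22208 × 2820) = -4692 / 7913.6945 ≈ -0.5929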